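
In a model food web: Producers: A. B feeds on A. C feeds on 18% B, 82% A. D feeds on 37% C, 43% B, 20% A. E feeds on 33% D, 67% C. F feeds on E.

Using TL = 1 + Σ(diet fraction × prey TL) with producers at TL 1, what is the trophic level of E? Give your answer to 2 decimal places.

B: 1 + 1 = 2
C: 1 + (0.18×2 + 0.82×1) = 2.18
D: 1 + (0.37×2.18 + 0.43×2 + 0.2×1) = 2.8666
E: 1 + (0.33×2.8666 + 0.67×2.18) = 3.406578
F: 1 + 3.406578 = 4.406578

3.41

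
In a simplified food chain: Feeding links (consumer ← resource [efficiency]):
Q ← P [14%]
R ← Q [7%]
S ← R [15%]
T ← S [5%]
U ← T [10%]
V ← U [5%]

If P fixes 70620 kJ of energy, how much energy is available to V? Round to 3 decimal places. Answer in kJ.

0.026 kJ

Q: 70620 × 0.14 = 9886.8 kJ
R: 9886.8 × 0.07 = 692.076 kJ
S: 692.076 × 0.15 = 103.8114 kJ
T: 103.8114 × 0.05 = 5.19057 kJ
U: 5.19057 × 0.1 = 0.519057 kJ
V: 0.519057 × 0.05 = 0.02595285 kJ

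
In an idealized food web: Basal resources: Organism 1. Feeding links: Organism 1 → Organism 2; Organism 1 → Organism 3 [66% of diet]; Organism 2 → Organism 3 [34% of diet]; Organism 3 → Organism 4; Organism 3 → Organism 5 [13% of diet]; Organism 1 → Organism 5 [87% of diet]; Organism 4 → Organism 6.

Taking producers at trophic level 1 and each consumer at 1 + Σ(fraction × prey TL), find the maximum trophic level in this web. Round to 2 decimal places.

4.34

Organism 2: 1 + 1 = 2
Organism 3: 1 + (0.66×1 + 0.34×2) = 2.34
Organism 4: 1 + 2.34 = 3.34
Organism 5: 1 + (0.13×2.34 + 0.87×1) = 2.1742
Organism 6: 1 + 3.34 = 4.34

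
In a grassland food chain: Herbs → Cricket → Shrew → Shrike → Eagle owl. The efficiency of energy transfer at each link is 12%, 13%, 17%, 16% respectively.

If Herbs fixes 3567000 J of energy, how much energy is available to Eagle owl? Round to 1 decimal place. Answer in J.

1513.5 J

Cricket: 3567000 × 0.12 = 428040 J
Shrew: 428040 × 0.13 = 55645.2 J
Shrike: 55645.2 × 0.17 = 9459.684 J
Eagle owl: 9459.684 × 0.16 = 1513.54944 J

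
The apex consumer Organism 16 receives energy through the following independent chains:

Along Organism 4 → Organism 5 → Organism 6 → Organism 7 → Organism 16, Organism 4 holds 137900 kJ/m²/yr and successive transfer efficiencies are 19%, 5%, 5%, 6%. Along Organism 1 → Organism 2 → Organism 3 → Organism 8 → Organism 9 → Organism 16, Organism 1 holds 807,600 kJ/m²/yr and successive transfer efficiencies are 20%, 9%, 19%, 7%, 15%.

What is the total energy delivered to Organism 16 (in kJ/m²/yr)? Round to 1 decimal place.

Via Organism 4: 137900 × 0.19 × 0.05 × 0.05 × 0.06 = 3.93015 kJ/m²/yr
Via Organism 1: 807600 × 0.2 × 0.09 × 0.19 × 0.07 × 0.15 = 29.000916 kJ/m²/yr
Total at Organism 16: 3.93015 + 29.000916 = 32.931066 kJ/m²/yr

32.9 kJ/m²/yr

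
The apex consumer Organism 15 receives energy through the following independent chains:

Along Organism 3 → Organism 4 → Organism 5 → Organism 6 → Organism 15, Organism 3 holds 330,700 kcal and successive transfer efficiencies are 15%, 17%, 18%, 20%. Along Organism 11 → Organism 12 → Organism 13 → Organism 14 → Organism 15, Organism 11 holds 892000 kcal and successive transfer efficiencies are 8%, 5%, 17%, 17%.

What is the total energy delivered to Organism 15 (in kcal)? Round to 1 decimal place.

Via Organism 3: 330700 × 0.15 × 0.17 × 0.18 × 0.2 = 303.5826 kcal
Via Organism 11: 892000 × 0.08 × 0.05 × 0.17 × 0.17 = 103.1152 kcal
Total at Organism 15: 303.5826 + 103.1152 = 406.6978 kcal

406.7 kcal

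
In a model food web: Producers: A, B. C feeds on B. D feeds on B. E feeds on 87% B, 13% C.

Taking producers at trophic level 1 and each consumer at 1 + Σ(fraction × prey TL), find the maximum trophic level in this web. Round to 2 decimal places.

C: 1 + 1 = 2
D: 1 + 1 = 2
E: 1 + (0.87×1 + 0.13×2) = 2.13

2.13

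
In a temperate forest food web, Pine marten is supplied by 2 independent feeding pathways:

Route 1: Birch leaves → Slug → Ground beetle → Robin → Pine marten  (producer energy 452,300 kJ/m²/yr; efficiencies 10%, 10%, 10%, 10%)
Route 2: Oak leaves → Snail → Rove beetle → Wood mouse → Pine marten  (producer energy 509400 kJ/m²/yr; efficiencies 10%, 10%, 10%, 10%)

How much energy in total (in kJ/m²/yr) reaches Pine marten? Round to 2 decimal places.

Route 1: 452300 × 0.1 × 0.1 × 0.1 × 0.1 = 45.23 kJ/m²/yr
Route 2: 509400 × 0.1 × 0.1 × 0.1 × 0.1 = 50.94 kJ/m²/yr
Total at Pine marten: 45.23 + 50.94 = 96.17 kJ/m²/yr

96.17 kJ/m²/yr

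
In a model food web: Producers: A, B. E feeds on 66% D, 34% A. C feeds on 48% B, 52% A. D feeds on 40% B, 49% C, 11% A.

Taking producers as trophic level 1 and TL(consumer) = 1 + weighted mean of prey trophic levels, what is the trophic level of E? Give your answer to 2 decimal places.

C: 1 + (0.48×1 + 0.52×1) = 2
D: 1 + (0.4×1 + 0.49×2 + 0.11×1) = 2.49
E: 1 + (0.66×2.49 + 0.34×1) = 2.9834

2.98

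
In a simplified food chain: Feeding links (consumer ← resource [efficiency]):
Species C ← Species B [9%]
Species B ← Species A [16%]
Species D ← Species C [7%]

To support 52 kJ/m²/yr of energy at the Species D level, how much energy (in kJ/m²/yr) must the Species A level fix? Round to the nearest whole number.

Cumulative transfer efficiency: 0.16 × 0.09 × 0.07 = 0.001008
Species A energy = 52 / 0.001008 = 51587 kJ/m²/yr

51587 kJ/m²/yr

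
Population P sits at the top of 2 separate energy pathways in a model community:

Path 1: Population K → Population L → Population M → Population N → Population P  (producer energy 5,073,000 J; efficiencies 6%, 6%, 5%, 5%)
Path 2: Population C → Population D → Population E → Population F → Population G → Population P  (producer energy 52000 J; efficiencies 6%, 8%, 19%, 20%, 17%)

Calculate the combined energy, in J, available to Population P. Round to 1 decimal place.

Path 1: 5073000 × 0.06 × 0.06 × 0.05 × 0.05 = 45.657 J
Path 2: 52000 × 0.06 × 0.08 × 0.19 × 0.2 × 0.17 = 1.612416 J
Total at Population P: 45.657 + 1.612416 = 47.269416 J

47.3 J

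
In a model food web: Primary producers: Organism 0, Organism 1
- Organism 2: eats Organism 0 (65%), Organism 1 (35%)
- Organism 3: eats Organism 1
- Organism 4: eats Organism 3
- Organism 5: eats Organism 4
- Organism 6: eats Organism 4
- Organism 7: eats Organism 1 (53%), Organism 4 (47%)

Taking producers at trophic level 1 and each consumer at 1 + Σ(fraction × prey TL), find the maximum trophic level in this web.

Organism 2: 1 + (0.65×1 + 0.35×1) = 2
Organism 3: 1 + 1 = 2
Organism 4: 1 + 2 = 3
Organism 5: 1 + 3 = 4
Organism 6: 1 + 3 = 4
Organism 7: 1 + (0.53×1 + 0.47×3) = 2.94

4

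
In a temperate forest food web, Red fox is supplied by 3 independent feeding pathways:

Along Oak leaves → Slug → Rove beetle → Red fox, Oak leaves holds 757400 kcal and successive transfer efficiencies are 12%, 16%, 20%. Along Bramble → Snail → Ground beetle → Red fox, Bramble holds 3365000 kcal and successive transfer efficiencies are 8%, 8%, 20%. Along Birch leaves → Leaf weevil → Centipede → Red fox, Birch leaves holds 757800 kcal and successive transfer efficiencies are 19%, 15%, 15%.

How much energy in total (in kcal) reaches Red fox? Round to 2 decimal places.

Via Oak leaves: 757400 × 0.12 × 0.16 × 0.2 = 2908.416 kcal
Via Bramble: 3365000 × 0.08 × 0.08 × 0.2 = 4307.2 kcal
Via Birch leaves: 757800 × 0.19 × 0.15 × 0.15 = 3239.595 kcal
Total at Red fox: 2908.416 + 4307.2 + 3239.595 = 10455.211 kcal

10455.21 kcal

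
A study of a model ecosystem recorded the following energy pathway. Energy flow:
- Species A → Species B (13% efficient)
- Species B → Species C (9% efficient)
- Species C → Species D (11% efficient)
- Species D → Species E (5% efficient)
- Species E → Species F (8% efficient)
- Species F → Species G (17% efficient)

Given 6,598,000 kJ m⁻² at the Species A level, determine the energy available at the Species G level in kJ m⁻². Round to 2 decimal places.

Species B: 6598000 × 0.13 = 857740 kJ m⁻²
Species C: 857740 × 0.09 = 77196.6 kJ m⁻²
Species D: 77196.6 × 0.11 = 8491.626 kJ m⁻²
Species E: 8491.626 × 0.05 = 424.5813 kJ m⁻²
Species F: 424.5813 × 0.08 = 33.966504 kJ m⁻²
Species G: 33.966504 × 0.17 = 5.77430568 kJ m⁻²

5.77 kJ m⁻²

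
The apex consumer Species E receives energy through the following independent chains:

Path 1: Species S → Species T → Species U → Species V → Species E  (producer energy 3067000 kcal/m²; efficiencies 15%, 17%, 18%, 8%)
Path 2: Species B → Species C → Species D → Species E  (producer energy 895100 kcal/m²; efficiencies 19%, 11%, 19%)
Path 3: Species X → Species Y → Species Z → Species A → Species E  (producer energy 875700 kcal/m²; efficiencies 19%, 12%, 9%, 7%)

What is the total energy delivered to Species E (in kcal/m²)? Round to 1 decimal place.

Path 1: 3067000 × 0.15 × 0.17 × 0.18 × 0.08 = 1126.2024 kcal/m²
Path 2: 895100 × 0.19 × 0.11 × 0.19 = 3554.4421 kcal/m²
Path 3: 875700 × 0.19 × 0.12 × 0.09 × 0.07 = 125.785548 kcal/m²
Total at Species E: 1126.2024 + 3554.4421 + 125.785548 = 4806.430048 kcal/m²

4806.4 kcal/m²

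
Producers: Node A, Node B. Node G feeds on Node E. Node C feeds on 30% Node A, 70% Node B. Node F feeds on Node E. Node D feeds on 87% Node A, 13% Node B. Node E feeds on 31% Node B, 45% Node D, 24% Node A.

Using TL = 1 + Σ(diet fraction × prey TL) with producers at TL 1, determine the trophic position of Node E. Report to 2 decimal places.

2.45

Node C: 1 + (0.3×1 + 0.7×1) = 2
Node D: 1 + (0.87×1 + 0.13×1) = 2
Node E: 1 + (0.31×1 + 0.45×2 + 0.24×1) = 2.45
Node F: 1 + 2.45 = 3.45
Node G: 1 + 2.45 = 3.45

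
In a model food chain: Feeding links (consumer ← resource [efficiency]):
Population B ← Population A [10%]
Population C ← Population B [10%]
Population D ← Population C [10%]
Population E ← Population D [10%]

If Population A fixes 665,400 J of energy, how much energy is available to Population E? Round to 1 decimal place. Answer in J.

Population B: 665400 × 0.1 = 66540 J
Population C: 66540 × 0.1 = 6654 J
Population D: 6654 × 0.1 = 665.4 J
Population E: 665.4 × 0.1 = 66.54 J

66.5 J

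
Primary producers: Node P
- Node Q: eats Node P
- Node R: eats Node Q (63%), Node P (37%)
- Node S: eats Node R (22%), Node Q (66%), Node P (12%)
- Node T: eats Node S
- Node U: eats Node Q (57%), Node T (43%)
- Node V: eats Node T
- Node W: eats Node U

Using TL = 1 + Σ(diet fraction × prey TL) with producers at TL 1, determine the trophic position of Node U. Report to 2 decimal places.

Node Q: 1 + 1 = 2
Node R: 1 + (0.63×2 + 0.37×1) = 2.63
Node S: 1 + (0.22×2.63 + 0.66×2 + 0.12×1) = 3.0186
Node T: 1 + 3.0186 = 4.0186
Node U: 1 + (0.57×2 + 0.43×4.0186) = 3.867998
Node V: 1 + 4.0186 = 5.0186
Node W: 1 + 3.867998 = 4.867998

3.87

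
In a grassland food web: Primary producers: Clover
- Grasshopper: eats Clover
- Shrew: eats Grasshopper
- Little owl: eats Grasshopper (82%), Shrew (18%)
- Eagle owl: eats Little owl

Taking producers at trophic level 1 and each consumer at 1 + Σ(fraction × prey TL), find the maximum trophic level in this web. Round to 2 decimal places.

Grasshopper: 1 + 1 = 2
Shrew: 1 + 2 = 3
Little owl: 1 + (0.82×2 + 0.18×3) = 3.18
Eagle owl: 1 + 3.18 = 4.18

4.18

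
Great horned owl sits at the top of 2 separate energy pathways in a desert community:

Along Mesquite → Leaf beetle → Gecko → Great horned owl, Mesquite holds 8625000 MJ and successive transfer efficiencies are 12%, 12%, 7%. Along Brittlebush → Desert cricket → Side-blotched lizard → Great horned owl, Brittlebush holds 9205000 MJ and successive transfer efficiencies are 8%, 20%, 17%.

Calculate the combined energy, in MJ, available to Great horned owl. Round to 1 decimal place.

33731.6 MJ

Via Mesquite: 8625000 × 0.12 × 0.12 × 0.07 = 8694 MJ
Via Brittlebush: 9205000 × 0.08 × 0.2 × 0.17 = 25037.6 MJ
Total at Great horned owl: 8694 + 25037.6 = 33731.6 MJ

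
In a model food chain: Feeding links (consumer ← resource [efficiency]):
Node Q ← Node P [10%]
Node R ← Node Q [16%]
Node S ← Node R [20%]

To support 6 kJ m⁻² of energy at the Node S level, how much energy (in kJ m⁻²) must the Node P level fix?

Cumulative transfer efficiency: 0.1 × 0.16 × 0.2 = 0.0032
Node P energy = 6 / 0.0032 = 1875 kJ m⁻²

1875 kJ m⁻²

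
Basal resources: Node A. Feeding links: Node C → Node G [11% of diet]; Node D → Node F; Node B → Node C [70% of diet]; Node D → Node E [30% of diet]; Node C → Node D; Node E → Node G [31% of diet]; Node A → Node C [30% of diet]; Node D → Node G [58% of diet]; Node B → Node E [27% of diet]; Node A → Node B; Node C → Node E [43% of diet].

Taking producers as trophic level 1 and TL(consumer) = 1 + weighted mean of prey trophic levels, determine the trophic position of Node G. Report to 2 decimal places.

Node B: 1 + 1 = 2
Node C: 1 + (0.3×1 + 0.7×2) = 2.7
Node D: 1 + 2.7 = 3.7
Node E: 1 + (0.43×2.7 + 0.27×2 + 0.3×3.7) = 3.811
Node F: 1 + 3.7 = 4.7
Node G: 1 + (0.31×3.811 + 0.11×2.7 + 0.58×3.7) = 4.62441

4.62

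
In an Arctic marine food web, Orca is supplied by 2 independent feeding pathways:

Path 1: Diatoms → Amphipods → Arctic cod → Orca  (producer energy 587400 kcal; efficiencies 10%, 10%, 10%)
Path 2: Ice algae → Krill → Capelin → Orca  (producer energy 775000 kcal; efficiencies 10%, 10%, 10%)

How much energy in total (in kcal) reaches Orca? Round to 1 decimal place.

1362.4 kcal

Path 1: 587400 × 0.1 × 0.1 × 0.1 = 587.4 kcal
Path 2: 775000 × 0.1 × 0.1 × 0.1 = 775 kcal
Total at Orca: 587.4 + 775 = 1362.4 kcal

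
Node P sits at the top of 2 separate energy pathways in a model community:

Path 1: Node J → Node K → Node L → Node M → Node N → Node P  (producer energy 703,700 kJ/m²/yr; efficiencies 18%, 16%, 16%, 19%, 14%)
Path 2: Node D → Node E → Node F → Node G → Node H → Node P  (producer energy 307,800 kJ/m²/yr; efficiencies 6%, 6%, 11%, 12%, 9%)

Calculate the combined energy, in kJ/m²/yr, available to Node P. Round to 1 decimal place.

87.6 kJ/m²/yr

Path 1: 703700 × 0.18 × 0.16 × 0.16 × 0.19 × 0.14 = 86.25447936 kJ/m²/yr
Path 2: 307800 × 0.06 × 0.06 × 0.11 × 0.12 × 0.09 = 1.31639904 kJ/m²/yr
Total at Node P: 86.25447936 + 1.31639904 = 87.5708784 kJ/m²/yr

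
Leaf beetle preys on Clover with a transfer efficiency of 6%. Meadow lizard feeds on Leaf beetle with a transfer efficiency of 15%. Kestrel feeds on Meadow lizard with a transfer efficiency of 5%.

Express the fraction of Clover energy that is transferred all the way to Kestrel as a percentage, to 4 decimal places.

Product of link efficiencies: 0.06 × 0.15 × 0.05 = 0.00045
As a percentage: 0.00045 × 100 = 0.0450%

0.0450%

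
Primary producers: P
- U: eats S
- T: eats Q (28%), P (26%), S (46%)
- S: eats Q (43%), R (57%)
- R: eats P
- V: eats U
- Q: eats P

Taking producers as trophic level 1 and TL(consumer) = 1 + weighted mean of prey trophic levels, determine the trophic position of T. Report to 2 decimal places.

Q: 1 + 1 = 2
R: 1 + 1 = 2
S: 1 + (0.43×2 + 0.57×2) = 3
T: 1 + (0.28×2 + 0.26×1 + 0.46×3) = 3.2
U: 1 + 3 = 4
V: 1 + 4 = 5

3.20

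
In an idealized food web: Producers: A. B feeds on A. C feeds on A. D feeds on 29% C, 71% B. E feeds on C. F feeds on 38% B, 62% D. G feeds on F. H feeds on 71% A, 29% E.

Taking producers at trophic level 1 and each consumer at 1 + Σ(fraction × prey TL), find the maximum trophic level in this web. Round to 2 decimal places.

B: 1 + 1 = 2
C: 1 + 1 = 2
D: 1 + (0.29×2 + 0.71×2) = 3
E: 1 + 2 = 3
F: 1 + (0.38×2 + 0.62×3) = 3.62
G: 1 + 3.62 = 4.62
H: 1 + (0.71×1 + 0.29×3) = 2.58

4.62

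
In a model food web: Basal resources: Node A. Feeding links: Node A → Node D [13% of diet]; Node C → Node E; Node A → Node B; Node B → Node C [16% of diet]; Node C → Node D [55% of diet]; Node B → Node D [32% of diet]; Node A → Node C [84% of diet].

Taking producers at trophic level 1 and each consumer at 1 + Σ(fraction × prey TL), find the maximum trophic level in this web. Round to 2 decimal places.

3.16

Node B: 1 + 1 = 2
Node C: 1 + (0.84×1 + 0.16×2) = 2.16
Node D: 1 + (0.55×2.16 + 0.32×2 + 0.13×1) = 2.958
Node E: 1 + 2.16 = 3.16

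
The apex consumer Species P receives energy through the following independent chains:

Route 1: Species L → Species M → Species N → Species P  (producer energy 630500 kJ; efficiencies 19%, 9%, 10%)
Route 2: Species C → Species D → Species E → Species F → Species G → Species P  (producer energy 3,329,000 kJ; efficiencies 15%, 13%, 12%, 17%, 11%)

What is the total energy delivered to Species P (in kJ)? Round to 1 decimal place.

1223.8 kJ

Route 1: 630500 × 0.19 × 0.09 × 0.1 = 1078.155 kJ
Route 2: 3329000 × 0.15 × 0.13 × 0.12 × 0.17 × 0.11 = 145.670382 kJ
Total at Species P: 1078.155 + 145.670382 = 1223.825382 kJ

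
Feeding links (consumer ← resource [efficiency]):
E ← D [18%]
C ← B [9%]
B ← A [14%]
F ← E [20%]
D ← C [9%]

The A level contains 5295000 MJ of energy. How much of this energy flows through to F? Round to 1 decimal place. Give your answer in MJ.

216.2 MJ

B: 5295000 × 0.14 = 741300 MJ
C: 741300 × 0.09 = 66717 MJ
D: 66717 × 0.09 = 6004.53 MJ
E: 6004.53 × 0.18 = 1080.8154 MJ
F: 1080.8154 × 0.2 = 216.16308 MJ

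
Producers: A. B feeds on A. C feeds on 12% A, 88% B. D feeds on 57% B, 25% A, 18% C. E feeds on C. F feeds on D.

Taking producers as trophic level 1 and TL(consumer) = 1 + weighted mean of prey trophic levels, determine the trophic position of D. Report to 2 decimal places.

2.91

B: 1 + 1 = 2
C: 1 + (0.12×1 + 0.88×2) = 2.88
D: 1 + (0.57×2 + 0.25×1 + 0.18×2.88) = 2.9084
E: 1 + 2.88 = 3.88
F: 1 + 2.9084 = 3.9084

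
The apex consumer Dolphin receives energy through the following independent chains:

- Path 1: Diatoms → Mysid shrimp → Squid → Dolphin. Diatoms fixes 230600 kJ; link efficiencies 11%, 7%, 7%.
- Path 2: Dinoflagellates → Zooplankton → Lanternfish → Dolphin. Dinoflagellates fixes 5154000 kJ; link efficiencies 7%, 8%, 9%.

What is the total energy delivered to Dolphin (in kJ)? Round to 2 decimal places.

Path 1: 230600 × 0.11 × 0.07 × 0.07 = 124.2934 kJ
Path 2: 5154000 × 0.07 × 0.08 × 0.09 = 2597.616 kJ
Total at Dolphin: 124.2934 + 2597.616 = 2721.9094 kJ

2721.91 kJ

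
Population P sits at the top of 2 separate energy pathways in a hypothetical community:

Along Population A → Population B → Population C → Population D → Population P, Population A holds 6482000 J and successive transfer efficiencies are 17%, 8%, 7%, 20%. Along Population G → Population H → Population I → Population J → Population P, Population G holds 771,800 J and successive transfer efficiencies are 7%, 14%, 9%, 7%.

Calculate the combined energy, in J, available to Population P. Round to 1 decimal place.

Via Population A: 6482000 × 0.17 × 0.08 × 0.07 × 0.2 = 1234.1728 J
Via Population G: 771800 × 0.07 × 0.14 × 0.09 × 0.07 = 47.650932 J
Total at Population P: 1234.1728 + 47.650932 = 1281.823732 J

1281.8 J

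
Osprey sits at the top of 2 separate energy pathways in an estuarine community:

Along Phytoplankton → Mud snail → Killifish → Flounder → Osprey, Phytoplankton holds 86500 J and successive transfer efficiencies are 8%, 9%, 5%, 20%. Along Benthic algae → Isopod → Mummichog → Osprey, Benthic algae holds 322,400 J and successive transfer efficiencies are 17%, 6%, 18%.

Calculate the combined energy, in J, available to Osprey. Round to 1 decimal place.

Via Phytoplankton: 86500 × 0.08 × 0.09 × 0.05 × 0.2 = 6.228 J
Via Benthic algae: 322400 × 0.17 × 0.06 × 0.18 = 591.9264 J
Total at Osprey: 6.228 + 591.9264 = 598.1544 J

598.2 J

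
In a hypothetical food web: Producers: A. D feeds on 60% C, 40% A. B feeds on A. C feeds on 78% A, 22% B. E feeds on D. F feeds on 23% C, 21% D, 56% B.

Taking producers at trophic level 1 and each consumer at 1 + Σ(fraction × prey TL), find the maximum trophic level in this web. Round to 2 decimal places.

B: 1 + 1 = 2
C: 1 + (0.78×1 + 0.22×2) = 2.22
D: 1 + (0.6×2.22 + 0.4×1) = 2.732
E: 1 + 2.732 = 3.732
F: 1 + (0.23×2.22 + 0.21×2.732 + 0.56×2) = 3.20432

3.73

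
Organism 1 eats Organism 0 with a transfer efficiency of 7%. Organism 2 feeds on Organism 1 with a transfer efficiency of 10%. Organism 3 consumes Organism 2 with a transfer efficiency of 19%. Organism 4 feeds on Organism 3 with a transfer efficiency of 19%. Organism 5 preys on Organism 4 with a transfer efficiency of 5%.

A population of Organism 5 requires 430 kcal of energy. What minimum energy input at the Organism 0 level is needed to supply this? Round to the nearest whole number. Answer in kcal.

34032450 kcal

Cumulative transfer efficiency: 0.07 × 0.1 × 0.19 × 0.19 × 0.05 = 0.000012635
Organism 0 energy = 430 / 0.000012635 = 34032450 kcal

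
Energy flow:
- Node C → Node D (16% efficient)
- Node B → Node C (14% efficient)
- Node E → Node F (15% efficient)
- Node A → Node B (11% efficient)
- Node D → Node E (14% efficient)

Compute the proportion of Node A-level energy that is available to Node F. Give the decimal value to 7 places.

Product of link efficiencies: 0.11 × 0.14 × 0.16 × 0.14 × 0.15 = 0.000051744

0.0000517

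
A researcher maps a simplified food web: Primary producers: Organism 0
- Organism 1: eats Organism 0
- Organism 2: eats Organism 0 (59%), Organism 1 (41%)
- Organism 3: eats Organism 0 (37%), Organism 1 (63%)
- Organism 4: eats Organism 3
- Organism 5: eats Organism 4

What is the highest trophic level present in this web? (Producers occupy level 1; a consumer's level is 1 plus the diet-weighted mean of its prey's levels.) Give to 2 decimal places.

Organism 1: 1 + 1 = 2
Organism 2: 1 + (0.59×1 + 0.41×2) = 2.41
Organism 3: 1 + (0.37×1 + 0.63×2) = 2.63
Organism 4: 1 + 2.63 = 3.63
Organism 5: 1 + 3.63 = 4.63

4.63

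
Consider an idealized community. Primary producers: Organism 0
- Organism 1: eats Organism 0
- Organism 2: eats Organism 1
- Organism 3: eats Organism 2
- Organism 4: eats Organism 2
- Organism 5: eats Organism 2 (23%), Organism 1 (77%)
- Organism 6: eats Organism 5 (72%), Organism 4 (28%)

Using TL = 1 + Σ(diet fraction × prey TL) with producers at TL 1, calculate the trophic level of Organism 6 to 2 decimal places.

4.45

Organism 1: 1 + 1 = 2
Organism 2: 1 + 2 = 3
Organism 3: 1 + 3 = 4
Organism 4: 1 + 3 = 4
Organism 5: 1 + (0.23×3 + 0.77×2) = 3.23
Organism 6: 1 + (0.72×3.23 + 0.28×4) = 4.4456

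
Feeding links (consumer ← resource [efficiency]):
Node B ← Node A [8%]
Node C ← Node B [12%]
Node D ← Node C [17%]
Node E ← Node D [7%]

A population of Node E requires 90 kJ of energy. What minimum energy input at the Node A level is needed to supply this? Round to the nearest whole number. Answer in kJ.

787815 kJ

Cumulative transfer efficiency: 0.08 × 0.12 × 0.17 × 0.07 = 0.00011424
Node A energy = 90 / 0.00011424 = 787815 kJ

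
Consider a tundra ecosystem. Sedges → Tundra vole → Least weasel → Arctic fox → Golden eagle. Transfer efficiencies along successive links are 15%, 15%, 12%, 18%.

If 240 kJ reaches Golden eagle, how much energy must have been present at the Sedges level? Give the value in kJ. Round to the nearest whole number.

Cumulative transfer efficiency: 0.15 × 0.15 × 0.12 × 0.18 = 0.000486
Sedges energy = 240 / 0.000486 = 493827 kJ

493827 kJ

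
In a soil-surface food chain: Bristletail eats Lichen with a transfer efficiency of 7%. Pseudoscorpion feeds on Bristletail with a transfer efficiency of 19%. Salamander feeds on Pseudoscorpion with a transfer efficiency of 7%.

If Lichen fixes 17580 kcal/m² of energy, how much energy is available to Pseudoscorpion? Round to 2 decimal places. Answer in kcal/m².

233.81 kcal/m²

Bristletail: 17580 × 0.07 = 1230.6 kcal/m²
Pseudoscorpion: 1230.6 × 0.19 = 233.814 kcal/m²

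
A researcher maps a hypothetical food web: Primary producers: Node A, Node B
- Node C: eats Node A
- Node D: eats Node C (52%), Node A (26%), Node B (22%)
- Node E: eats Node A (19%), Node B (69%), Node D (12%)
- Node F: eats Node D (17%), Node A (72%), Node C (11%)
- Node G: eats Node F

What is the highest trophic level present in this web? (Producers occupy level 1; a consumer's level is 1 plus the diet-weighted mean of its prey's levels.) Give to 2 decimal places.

3.37

Node C: 1 + 1 = 2
Node D: 1 + (0.52×2 + 0.26×1 + 0.22×1) = 2.52
Node E: 1 + (0.19×1 + 0.69×1 + 0.12×2.52) = 2.1824
Node F: 1 + (0.17×2.52 + 0.72×1 + 0.11×2) = 2.3684
Node G: 1 + 2.3684 = 3.3684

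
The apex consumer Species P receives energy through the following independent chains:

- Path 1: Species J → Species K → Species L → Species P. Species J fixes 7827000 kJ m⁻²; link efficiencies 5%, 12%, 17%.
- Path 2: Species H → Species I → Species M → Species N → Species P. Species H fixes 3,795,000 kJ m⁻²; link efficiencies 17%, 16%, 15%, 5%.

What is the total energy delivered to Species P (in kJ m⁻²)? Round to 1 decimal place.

Path 1: 7827000 × 0.05 × 0.12 × 0.17 = 7983.54 kJ m⁻²
Path 2: 3795000 × 0.17 × 0.16 × 0.15 × 0.05 = 774.18 kJ m⁻²
Total at Species P: 7983.54 + 774.18 = 8757.72 kJ m⁻²

8757.7 kJ m⁻²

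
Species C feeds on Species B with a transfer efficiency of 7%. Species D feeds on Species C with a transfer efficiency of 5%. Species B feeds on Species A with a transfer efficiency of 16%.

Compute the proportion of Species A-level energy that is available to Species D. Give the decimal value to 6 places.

Product of link efficiencies: 0.16 × 0.07 × 0.05 = 0.00056

0.000560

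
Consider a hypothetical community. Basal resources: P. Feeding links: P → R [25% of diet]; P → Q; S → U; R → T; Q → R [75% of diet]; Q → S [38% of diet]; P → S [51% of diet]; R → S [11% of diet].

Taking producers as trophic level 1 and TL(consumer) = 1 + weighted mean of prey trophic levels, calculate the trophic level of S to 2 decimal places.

2.57

Q: 1 + 1 = 2
R: 1 + (0.75×2 + 0.25×1) = 2.75
S: 1 + (0.11×2.75 + 0.38×2 + 0.51×1) = 2.5725
T: 1 + 2.75 = 3.75
U: 1 + 2.5725 = 3.5725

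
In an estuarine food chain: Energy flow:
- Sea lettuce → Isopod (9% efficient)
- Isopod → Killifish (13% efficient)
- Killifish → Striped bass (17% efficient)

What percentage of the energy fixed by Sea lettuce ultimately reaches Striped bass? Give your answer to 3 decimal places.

Product of link efficiencies: 0.09 × 0.13 × 0.17 = 0.001989
As a percentage: 0.001989 × 100 = 0.199%

0.199%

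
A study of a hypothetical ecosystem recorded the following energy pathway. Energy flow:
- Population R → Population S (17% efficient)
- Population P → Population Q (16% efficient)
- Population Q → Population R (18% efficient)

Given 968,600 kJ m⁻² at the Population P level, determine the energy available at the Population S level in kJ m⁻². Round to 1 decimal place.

Population Q: 968600 × 0.16 = 154976 kJ m⁻²
Population R: 154976 × 0.18 = 27895.68 kJ m⁻²
Population S: 27895.68 × 0.17 = 4742.2656 kJ m⁻²

4742.3 kJ m⁻²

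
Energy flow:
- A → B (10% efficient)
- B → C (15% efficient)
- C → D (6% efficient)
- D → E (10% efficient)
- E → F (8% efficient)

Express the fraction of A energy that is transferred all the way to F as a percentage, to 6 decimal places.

0.000720%

Product of link efficiencies: 0.1 × 0.15 × 0.06 × 0.1 × 0.08 = 0.0000072
As a percentage: 0.0000072 × 100 = 0.000720%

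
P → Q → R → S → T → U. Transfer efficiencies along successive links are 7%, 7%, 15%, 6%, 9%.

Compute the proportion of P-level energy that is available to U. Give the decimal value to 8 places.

Product of link efficiencies: 0.07 × 0.07 × 0.15 × 0.06 × 0.09 = 0.000003969

0.00000397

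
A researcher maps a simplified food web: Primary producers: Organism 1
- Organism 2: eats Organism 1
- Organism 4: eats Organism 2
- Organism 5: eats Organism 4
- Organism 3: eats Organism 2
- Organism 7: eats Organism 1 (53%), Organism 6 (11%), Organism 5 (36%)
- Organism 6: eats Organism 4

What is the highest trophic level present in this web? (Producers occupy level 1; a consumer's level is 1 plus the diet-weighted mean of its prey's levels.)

Organism 2: 1 + 1 = 2
Organism 3: 1 + 2 = 3
Organism 4: 1 + 2 = 3
Organism 5: 1 + 3 = 4
Organism 6: 1 + 3 = 4
Organism 7: 1 + (0.53×1 + 0.11×4 + 0.36×4) = 3.41

4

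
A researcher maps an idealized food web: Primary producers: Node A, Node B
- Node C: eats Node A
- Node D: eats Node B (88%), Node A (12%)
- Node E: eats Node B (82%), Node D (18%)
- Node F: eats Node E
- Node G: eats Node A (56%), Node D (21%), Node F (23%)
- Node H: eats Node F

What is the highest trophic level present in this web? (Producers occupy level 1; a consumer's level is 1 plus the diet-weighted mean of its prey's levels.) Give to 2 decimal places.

Node C: 1 + 1 = 2
Node D: 1 + (0.88×1 + 0.12×1) = 2
Node E: 1 + (0.82×1 + 0.18×2) = 2.18
Node F: 1 + 2.18 = 3.18
Node G: 1 + (0.56×1 + 0.21×2 + 0.23×3.18) = 2.7114
Node H: 1 + 3.18 = 4.18

4.18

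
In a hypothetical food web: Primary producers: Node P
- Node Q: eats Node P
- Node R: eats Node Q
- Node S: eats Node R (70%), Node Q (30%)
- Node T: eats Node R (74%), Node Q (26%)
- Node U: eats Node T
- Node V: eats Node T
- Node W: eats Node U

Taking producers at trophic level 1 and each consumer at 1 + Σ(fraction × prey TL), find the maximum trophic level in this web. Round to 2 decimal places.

Node Q: 1 + 1 = 2
Node R: 1 + 2 = 3
Node S: 1 + (0.7×3 + 0.3×2) = 3.7
Node T: 1 + (0.74×3 + 0.26×2) = 3.74
Node U: 1 + 3.74 = 4.74
Node V: 1 + 3.74 = 4.74
Node W: 1 + 4.74 = 5.74

5.74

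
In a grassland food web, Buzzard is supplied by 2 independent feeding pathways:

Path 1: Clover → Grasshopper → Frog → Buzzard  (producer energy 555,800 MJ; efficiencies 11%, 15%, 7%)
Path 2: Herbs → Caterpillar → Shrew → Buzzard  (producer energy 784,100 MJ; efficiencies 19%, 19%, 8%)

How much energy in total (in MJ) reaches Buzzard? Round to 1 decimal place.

2906.4 MJ

Path 1: 555800 × 0.11 × 0.15 × 0.07 = 641.949 MJ
Path 2: 784100 × 0.19 × 0.19 × 0.08 = 2264.4808 MJ
Total at Buzzard: 641.949 + 2264.4808 = 2906.4298 MJ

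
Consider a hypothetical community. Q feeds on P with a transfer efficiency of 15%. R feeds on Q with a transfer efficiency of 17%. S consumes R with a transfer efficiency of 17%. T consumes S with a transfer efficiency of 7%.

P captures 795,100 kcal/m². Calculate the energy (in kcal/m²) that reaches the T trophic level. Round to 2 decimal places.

241.27 kcal/m²

Q: 795100 × 0.15 = 119265 kcal/m²
R: 119265 × 0.17 = 20275.05 kcal/m²
S: 20275.05 × 0.17 = 3446.7585 kcal/m²
T: 3446.7585 × 0.07 = 241.273095 kcal/m²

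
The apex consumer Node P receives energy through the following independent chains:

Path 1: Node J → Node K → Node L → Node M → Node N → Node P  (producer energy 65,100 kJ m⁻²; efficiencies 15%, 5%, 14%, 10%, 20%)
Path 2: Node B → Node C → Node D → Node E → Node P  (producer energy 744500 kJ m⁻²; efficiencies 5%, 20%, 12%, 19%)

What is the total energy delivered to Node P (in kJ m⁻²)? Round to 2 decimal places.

171.11 kJ m⁻²

Path 1: 65100 × 0.15 × 0.05 × 0.14 × 0.1 × 0.2 = 1.3671 kJ m⁻²
Path 2: 744500 × 0.05 × 0.2 × 0.12 × 0.19 = 169.746 kJ m⁻²
Total at Node P: 1.3671 + 169.746 = 171.1131 kJ m⁻²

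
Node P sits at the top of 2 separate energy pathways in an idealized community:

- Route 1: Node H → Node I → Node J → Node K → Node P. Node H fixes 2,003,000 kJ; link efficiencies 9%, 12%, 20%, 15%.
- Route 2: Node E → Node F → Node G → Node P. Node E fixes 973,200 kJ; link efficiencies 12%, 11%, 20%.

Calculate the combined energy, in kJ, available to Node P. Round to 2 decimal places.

Route 1: 2003000 × 0.09 × 0.12 × 0.2 × 0.15 = 648.972 kJ
Route 2: 973200 × 0.12 × 0.11 × 0.2 = 2569.248 kJ
Total at Node P: 648.972 + 2569.248 = 3218.22 kJ

3218.22 kJ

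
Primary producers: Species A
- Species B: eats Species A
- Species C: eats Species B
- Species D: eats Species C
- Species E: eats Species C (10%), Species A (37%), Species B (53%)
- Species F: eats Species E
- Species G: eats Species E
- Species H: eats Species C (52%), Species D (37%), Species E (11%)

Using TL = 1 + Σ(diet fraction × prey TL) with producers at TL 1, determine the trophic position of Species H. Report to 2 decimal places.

4.34

Species B: 1 + 1 = 2
Species C: 1 + 2 = 3
Species D: 1 + 3 = 4
Species E: 1 + (0.1×3 + 0.37×1 + 0.53×2) = 2.73
Species F: 1 + 2.73 = 3.73
Species G: 1 + 2.73 = 3.73
Species H: 1 + (0.52×3 + 0.37×4 + 0.11×2.73) = 4.3403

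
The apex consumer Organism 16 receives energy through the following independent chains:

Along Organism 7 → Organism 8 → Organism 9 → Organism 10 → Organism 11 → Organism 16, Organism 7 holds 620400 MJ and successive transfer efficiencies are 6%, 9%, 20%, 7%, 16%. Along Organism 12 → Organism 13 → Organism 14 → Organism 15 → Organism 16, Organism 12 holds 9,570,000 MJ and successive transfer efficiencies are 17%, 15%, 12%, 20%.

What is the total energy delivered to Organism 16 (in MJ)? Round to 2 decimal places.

Via Organism 7: 620400 × 0.06 × 0.09 × 0.2 × 0.07 × 0.16 = 7.5043584 MJ
Via Organism 12: 9570000 × 0.17 × 0.15 × 0.12 × 0.2 = 5856.84 MJ
Total at Organism 16: 7.5043584 + 5856.84 = 5864.3443584 MJ

5864.34 MJ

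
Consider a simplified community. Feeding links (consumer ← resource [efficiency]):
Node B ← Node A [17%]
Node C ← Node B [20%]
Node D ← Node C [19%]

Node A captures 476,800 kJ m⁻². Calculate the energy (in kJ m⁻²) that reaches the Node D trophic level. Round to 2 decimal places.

3080.13 kJ m⁻²

Node B: 476800 × 0.17 = 81056 kJ m⁻²
Node C: 81056 × 0.2 = 16211.2 kJ m⁻²
Node D: 16211.2 × 0.19 = 3080.128 kJ m⁻²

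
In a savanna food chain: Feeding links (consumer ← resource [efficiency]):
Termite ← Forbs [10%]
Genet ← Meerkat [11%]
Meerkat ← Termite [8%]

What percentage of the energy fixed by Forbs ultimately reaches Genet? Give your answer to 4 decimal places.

Product of link efficiencies: 0.1 × 0.08 × 0.11 = 0.00088
As a percentage: 0.00088 × 100 = 0.0880%

0.0880%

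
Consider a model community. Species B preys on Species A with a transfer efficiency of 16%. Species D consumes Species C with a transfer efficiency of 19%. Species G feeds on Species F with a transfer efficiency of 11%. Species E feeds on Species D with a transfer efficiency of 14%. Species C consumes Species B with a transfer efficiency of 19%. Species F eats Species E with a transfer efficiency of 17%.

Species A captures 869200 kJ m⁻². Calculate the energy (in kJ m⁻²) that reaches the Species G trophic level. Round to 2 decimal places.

Species B: 869200 × 0.16 = 139072 kJ m⁻²
Species C: 139072 × 0.19 = 26423.68 kJ m⁻²
Species D: 26423.68 × 0.19 = 5020.4992 kJ m⁻²
Species E: 5020.4992 × 0.14 = 702.869888 kJ m⁻²
Species F: 702.869888 × 0.17 = 119.48788096 kJ m⁻²
Species G: 119.48788096 × 0.11 = 13.1436669056 kJ m⁻²

13.14 kJ m⁻²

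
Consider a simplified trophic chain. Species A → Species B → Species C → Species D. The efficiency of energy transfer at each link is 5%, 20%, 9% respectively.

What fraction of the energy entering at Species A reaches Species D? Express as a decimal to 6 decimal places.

Product of link efficiencies: 0.05 × 0.2 × 0.09 = 0.0009

0.000900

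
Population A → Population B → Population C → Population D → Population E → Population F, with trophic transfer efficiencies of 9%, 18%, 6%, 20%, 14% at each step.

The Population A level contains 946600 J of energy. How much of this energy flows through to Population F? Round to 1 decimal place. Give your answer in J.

Population B: 946600 × 0.09 = 85194 J
Population C: 85194 × 0.18 = 15334.92 J
Population D: 15334.92 × 0.06 = 920.0952 J
Population E: 920.0952 × 0.2 = 184.01904 J
Population F: 184.01904 × 0.14 = 25.7626656 J

25.8 J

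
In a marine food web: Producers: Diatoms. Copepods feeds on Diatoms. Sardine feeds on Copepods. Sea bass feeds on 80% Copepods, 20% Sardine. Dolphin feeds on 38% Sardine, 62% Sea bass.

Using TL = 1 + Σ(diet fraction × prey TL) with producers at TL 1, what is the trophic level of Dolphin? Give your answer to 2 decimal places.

Copepods: 1 + 1 = 2
Sardine: 1 + 2 = 3
Sea bass: 1 + (0.8×2 + 0.2×3) = 3.2
Dolphin: 1 + (0.38×3 + 0.62×3.2) = 4.124

4.12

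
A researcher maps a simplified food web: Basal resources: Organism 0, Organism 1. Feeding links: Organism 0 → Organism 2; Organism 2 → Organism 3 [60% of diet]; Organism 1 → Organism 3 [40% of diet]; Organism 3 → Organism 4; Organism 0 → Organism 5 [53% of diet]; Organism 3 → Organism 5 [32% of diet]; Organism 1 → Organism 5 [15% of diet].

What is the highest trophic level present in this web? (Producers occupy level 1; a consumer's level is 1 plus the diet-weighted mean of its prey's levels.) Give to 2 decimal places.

Organism 2: 1 + 1 = 2
Organism 3: 1 + (0.6×2 + 0.4×1) = 2.6
Organism 4: 1 + 2.6 = 3.6
Organism 5: 1 + (0.53×1 + 0.32×2.6 + 0.15×1) = 2.512

3.60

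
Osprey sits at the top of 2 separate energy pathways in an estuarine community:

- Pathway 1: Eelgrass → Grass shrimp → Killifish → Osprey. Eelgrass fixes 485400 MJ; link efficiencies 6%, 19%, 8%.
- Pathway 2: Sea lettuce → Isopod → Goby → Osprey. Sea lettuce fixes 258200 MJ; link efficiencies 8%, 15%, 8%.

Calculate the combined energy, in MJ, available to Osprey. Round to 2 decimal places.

Pathway 1: 485400 × 0.06 × 0.19 × 0.08 = 442.6848 MJ
Pathway 2: 258200 × 0.08 × 0.15 × 0.08 = 247.872 MJ
Total at Osprey: 442.6848 + 247.872 = 690.5568 MJ

690.56 MJ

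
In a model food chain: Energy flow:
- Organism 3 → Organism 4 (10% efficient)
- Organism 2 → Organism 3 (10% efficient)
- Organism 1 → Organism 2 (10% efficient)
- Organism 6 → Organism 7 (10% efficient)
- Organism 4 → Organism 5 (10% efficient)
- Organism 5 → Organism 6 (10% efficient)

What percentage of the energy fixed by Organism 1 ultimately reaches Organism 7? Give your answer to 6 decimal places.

0.000100%

Product of link efficiencies: 0.1 × 0.1 × 0.1 × 0.1 × 0.1 × 0.1 = 0.000001
As a percentage: 0.000001 × 100 = 0.000100%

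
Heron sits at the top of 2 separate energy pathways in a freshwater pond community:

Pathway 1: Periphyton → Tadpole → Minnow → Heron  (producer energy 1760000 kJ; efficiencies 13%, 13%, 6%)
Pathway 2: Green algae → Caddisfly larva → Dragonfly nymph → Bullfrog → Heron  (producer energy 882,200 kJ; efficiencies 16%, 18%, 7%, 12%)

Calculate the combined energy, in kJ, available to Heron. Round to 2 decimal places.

Pathway 1: 1760000 × 0.13 × 0.13 × 0.06 = 1784.64 kJ
Pathway 2: 882200 × 0.16 × 0.18 × 0.07 × 0.12 = 213.421824 kJ
Total at Heron: 1784.64 + 213.421824 = 1998.061824 kJ

1998.06 kJ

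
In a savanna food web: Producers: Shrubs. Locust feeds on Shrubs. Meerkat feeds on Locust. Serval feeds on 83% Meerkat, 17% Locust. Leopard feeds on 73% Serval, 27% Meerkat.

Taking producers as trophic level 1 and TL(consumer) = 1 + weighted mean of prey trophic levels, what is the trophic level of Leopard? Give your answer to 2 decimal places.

4.61

Locust: 1 + 1 = 2
Meerkat: 1 + 2 = 3
Serval: 1 + (0.83×3 + 0.17×2) = 3.83
Leopard: 1 + (0.73×3.83 + 0.27×3) = 4.6059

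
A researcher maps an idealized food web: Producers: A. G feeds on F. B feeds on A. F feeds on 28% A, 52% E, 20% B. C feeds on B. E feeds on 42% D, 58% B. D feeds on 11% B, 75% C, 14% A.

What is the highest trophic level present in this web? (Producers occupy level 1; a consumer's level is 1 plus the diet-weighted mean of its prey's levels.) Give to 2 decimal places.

B: 1 + 1 = 2
C: 1 + 2 = 3
D: 1 + (0.11×2 + 0.75×3 + 0.14×1) = 3.61
E: 1 + (0.42×3.61 + 0.58×2) = 3.6762
F: 1 + (0.28×1 + 0.52×3.6762 + 0.2×2) = 3.591624
G: 1 + 3.591624 = 4.591624

4.59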